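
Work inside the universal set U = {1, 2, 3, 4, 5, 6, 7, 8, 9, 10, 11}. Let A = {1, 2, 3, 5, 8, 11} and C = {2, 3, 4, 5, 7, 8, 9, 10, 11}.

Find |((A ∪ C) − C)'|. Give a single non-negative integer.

10

A ∪ C = {1, 2, 3, 4, 5, 7, 8, 9, 10, 11}
(A ∪ C) − C = {1}
((A ∪ C) − C)' = {2, 3, 4, 5, 6, 7, 8, 9, 10, 11}
|((A ∪ C) − C)'| = 10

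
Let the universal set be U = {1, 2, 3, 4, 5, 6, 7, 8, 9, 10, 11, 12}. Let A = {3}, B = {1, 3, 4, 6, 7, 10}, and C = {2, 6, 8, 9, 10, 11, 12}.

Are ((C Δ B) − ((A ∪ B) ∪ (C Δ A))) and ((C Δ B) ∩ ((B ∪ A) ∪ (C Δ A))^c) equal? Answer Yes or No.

Yes

C Δ B = {1, 2, 3, 4, 7, 8, 9, 11, 12}
A ∪ B = {1, 3, 4, 6, 7, 10}
C Δ A = {2, 3, 6, 8, 9, 10, 11, 12}
(A ∪ B) ∪ (C Δ A) = {1, 2, 3, 4, 6, 7, 8, 9, 10, 11, 12}
(C Δ B) − ((A ∪ B) ∪ (C Δ A)) = {}
B ∪ A = {1, 3, 4, 6, 7, 10}
(B ∪ A) ∪ (C Δ A) = {1, 2, 3, 4, 6, 7, 8, 9, 10, 11, 12}
((B ∪ A) ∪ (C Δ A))^c = {5}
(C Δ B) ∩ ((B ∪ A) ∪ (C Δ A))^c = {}
Both equal {}, so (C Δ B) − ((A ∪ B) ∪ (C Δ A)) = (C Δ B) ∩ ((B ∪ A) ∪ (C Δ A))^c.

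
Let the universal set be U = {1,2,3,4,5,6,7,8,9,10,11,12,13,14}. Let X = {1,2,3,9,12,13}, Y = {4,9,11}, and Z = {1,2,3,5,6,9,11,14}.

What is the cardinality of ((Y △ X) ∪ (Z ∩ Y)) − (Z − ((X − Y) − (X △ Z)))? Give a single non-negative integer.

6

Y △ X = {1,2,3,4,11,12,13}
Z ∩ Y = {9,11}
(Y △ X) ∪ (Z ∩ Y) = {1,2,3,4,9,11,12,13}
X − Y = {1,2,3,12,13}
X △ Z = {5,6,11,12,13,14}
(X − Y) − (X △ Z) = {1,2,3}
Z − ((X − Y) − (X △ Z)) = {5,6,9,11,14}
((Y △ X) ∪ (Z ∩ Y)) − (Z − ((X − Y) − (X △ Z))) = {1,2,3,4,12,13}
|((Y △ X) ∪ (Z ∩ Y)) − (Z − ((X − Y) − (X △ Z)))| = 6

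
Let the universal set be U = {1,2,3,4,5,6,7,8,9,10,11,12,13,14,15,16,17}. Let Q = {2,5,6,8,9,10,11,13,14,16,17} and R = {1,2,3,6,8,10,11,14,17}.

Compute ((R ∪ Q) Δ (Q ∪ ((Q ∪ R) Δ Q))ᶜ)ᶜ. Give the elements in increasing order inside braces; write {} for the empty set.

R ∪ Q = {1,2,3,5,6,8,9,10,11,13,14,16,17}
Q ∪ R = {1,2,3,5,6,8,9,10,11,13,14,16,17}
(Q ∪ R) Δ Q = {1,3}
Q ∪ ((Q ∪ R) Δ Q) = {1,2,3,5,6,8,9,10,11,13,14,16,17}
(Q ∪ ((Q ∪ R) Δ Q))ᶜ = {4,7,12,15}
(R ∪ Q) Δ (Q ∪ ((Q ∪ R) Δ Q))ᶜ = {1,2,3,4,5,6,7,8,9,10,11,12,13,14,15,16,17}
((R ∪ Q) Δ (Q ∪ ((Q ∪ R) Δ Q))ᶜ)ᶜ = {}

{}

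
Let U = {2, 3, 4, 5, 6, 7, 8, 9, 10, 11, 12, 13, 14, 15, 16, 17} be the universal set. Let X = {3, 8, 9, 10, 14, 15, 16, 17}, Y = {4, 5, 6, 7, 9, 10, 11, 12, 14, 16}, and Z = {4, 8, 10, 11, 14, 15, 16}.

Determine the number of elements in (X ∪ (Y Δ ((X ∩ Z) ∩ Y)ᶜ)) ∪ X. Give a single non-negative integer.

10

X ∩ Z = {8, 10, 14, 15, 16}
(X ∩ Z) ∩ Y = {10, 14, 16}
((X ∩ Z) ∩ Y)ᶜ = {2, 3, 4, 5, 6, 7, 8, 9, 11, 12, 13, 15, 17}
Y Δ ((X ∩ Z) ∩ Y)ᶜ = {2, 3, 8, 10, 13, 14, 15, 16, 17}
X ∪ (Y Δ ((X ∩ Z) ∩ Y)ᶜ) = {2, 3, 8, 9, 10, 13, 14, 15, 16, 17}
(X ∪ (Y Δ ((X ∩ Z) ∩ Y)ᶜ)) ∪ X = {2, 3, 8, 9, 10, 13, 14, 15, 16, 17}
|(X ∪ (Y Δ ((X ∩ Z) ∩ Y)ᶜ)) ∪ X| = 10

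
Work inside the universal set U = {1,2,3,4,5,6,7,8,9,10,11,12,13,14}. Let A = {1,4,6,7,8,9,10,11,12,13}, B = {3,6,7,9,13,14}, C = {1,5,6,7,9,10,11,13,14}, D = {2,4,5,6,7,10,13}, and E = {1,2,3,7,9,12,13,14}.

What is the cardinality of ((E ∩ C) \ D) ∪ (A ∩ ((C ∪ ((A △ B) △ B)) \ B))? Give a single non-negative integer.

E ∩ C = {1,7,9,13,14}
(E ∩ C) \ D = {1,9,14}
A △ B = {1,3,4,8,10,11,12,14}
(A △ B) △ B = {1,4,6,7,8,9,10,11,12,13}
C ∪ ((A △ B) △ B) = {1,4,5,6,7,8,9,10,11,12,13,14}
(C ∪ ((A △ B) △ B)) \ B = {1,4,5,8,10,11,12}
A ∩ ((C ∪ ((A △ B) △ B)) \ B) = {1,4,8,10,11,12}
((E ∩ C) \ D) ∪ (A ∩ ((C ∪ ((A △ B) △ B)) \ B)) = {1,4,8,9,10,11,12,14}
|((E ∩ C) \ D) ∪ (A ∩ ((C ∪ ((A △ B) △ B)) \ B))| = 8

8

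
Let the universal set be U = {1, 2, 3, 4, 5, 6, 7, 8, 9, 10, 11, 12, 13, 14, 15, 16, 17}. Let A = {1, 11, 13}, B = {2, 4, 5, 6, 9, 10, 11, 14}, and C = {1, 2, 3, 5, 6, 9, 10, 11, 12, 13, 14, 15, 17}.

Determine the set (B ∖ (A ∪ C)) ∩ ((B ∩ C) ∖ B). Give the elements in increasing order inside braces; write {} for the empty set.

{}

A ∪ C = {1, 2, 3, 5, 6, 9, 10, 11, 12, 13, 14, 15, 17}
B ∖ (A ∪ C) = {4}
B ∩ C = {2, 5, 6, 9, 10, 11, 14}
(B ∩ C) ∖ B = {}
(B ∖ (A ∪ C)) ∩ ((B ∩ C) ∖ B) = {}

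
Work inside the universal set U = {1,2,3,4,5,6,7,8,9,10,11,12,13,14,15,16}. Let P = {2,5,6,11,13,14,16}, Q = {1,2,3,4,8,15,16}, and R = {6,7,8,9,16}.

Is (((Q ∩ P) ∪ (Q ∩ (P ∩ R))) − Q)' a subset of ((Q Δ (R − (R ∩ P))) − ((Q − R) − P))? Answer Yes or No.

Q ∩ P = {2,16}
P ∩ R = {6,16}
Q ∩ (P ∩ R) = {16}
(Q ∩ P) ∪ (Q ∩ (P ∩ R)) = {2,16}
((Q ∩ P) ∪ (Q ∩ (P ∩ R))) − Q = {}
(((Q ∩ P) ∪ (Q ∩ (P ∩ R))) − Q)' = {1,2,3,4,5,6,7,8,9,10,11,12,13,14,15,16}
R ∩ P = {6,16}
R − (R ∩ P) = {7,8,9}
Q Δ (R − (R ∩ P)) = {1,2,3,4,7,9,15,16}
Q − R = {1,2,3,4,15}
(Q − R) − P = {1,3,4,15}
(Q Δ (R − (R ∩ P))) − ((Q − R) − P) = {2,7,9,16}
1 ∈ (((Q ∩ P) ∪ (Q ∩ (P ∩ R))) − Q)' but 1 ∉ (Q Δ (R − (R ∩ P))) − ((Q − R) − P), so the inclusion fails.

No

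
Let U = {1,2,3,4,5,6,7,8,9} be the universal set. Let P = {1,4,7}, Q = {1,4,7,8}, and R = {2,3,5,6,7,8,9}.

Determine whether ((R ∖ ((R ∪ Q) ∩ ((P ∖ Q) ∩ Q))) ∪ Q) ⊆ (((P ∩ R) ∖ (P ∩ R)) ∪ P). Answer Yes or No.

R ∪ Q = {1,2,3,4,5,6,7,8,9}
P ∖ Q = {}
(P ∖ Q) ∩ Q = {}
(R ∪ Q) ∩ ((P ∖ Q) ∩ Q) = {}
R ∖ ((R ∪ Q) ∩ ((P ∖ Q) ∩ Q)) = {2,3,5,6,7,8,9}
(R ∖ ((R ∪ Q) ∩ ((P ∖ Q) ∩ Q))) ∪ Q = {1,2,3,4,5,6,7,8,9}
P ∩ R = {7}
(P ∩ R) ∖ (P ∩ R) = {}
((P ∩ R) ∖ (P ∩ R)) ∪ P = {1,4,7}
2 ∈ (R ∖ ((R ∪ Q) ∩ ((P ∖ Q) ∩ Q))) ∪ Q but 2 ∉ ((P ∩ R) ∖ (P ∩ R)) ∪ P, so the inclusion fails.

No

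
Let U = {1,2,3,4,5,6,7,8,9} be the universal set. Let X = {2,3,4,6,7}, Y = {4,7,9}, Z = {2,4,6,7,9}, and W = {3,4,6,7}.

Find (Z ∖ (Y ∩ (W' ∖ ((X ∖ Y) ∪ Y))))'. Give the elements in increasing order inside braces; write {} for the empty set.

{1,3,5,8}

W' = {1,2,5,8,9}
X ∖ Y = {2,3,6}
(X ∖ Y) ∪ Y = {2,3,4,6,7,9}
W' ∖ ((X ∖ Y) ∪ Y) = {1,5,8}
Y ∩ (W' ∖ ((X ∖ Y) ∪ Y)) = {}
Z ∖ (Y ∩ (W' ∖ ((X ∖ Y) ∪ Y))) = {2,4,6,7,9}
(Z ∖ (Y ∩ (W' ∖ ((X ∖ Y) ∪ Y))))' = {1,3,5,8}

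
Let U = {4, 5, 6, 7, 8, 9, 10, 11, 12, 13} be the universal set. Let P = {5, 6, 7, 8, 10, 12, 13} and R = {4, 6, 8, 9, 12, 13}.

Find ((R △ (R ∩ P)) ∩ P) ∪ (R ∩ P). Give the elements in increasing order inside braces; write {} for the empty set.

R ∩ P = {6, 8, 12, 13}
R △ (R ∩ P) = {4, 9}
(R △ (R ∩ P)) ∩ P = {}
((R △ (R ∩ P)) ∩ P) ∪ (R ∩ P) = {6, 8, 12, 13}

{6, 8, 12, 13}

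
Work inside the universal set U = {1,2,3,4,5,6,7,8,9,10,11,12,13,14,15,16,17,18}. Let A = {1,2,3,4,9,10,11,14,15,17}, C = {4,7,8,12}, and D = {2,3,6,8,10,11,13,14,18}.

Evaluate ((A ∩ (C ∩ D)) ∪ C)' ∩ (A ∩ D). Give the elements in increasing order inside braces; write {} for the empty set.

{2,3,10,11,14}

C ∩ D = {8}
A ∩ (C ∩ D) = {}
(A ∩ (C ∩ D)) ∪ C = {4,7,8,12}
((A ∩ (C ∩ D)) ∪ C)' = {1,2,3,5,6,9,10,11,13,14,15,16,17,18}
A ∩ D = {2,3,10,11,14}
((A ∩ (C ∩ D)) ∪ C)' ∩ (A ∩ D) = {2,3,10,11,14}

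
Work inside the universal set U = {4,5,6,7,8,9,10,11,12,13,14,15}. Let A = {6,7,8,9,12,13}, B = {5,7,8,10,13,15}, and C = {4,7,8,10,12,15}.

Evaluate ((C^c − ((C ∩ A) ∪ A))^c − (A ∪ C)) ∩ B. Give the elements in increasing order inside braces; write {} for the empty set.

{}

C^c = {5,6,9,11,13,14}
C ∩ A = {7,8,12}
(C ∩ A) ∪ A = {6,7,8,9,12,13}
C^c − ((C ∩ A) ∪ A) = {5,11,14}
(C^c − ((C ∩ A) ∪ A))^c = {4,6,7,8,9,10,12,13,15}
A ∪ C = {4,6,7,8,9,10,12,13,15}
(C^c − ((C ∩ A) ∪ A))^c − (A ∪ C) = {}
((C^c − ((C ∩ A) ∪ A))^c − (A ∪ C)) ∩ B = {}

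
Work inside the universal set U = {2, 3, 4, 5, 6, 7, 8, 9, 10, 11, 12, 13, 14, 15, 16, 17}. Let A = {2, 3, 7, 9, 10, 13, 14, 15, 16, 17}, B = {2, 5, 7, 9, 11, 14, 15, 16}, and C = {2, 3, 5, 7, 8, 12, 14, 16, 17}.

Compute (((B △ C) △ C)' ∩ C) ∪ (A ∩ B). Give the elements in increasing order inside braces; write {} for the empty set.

B △ C = {3, 8, 9, 11, 12, 15, 17}
(B △ C) △ C = {2, 5, 7, 9, 11, 14, 15, 16}
((B △ C) △ C)' = {3, 4, 6, 8, 10, 12, 13, 17}
((B △ C) △ C)' ∩ C = {3, 8, 12, 17}
A ∩ B = {2, 7, 9, 14, 15, 16}
(((B △ C) △ C)' ∩ C) ∪ (A ∩ B) = {2, 3, 7, 8, 9, 12, 14, 15, 16, 17}

{2, 3, 7, 8, 9, 12, 14, 15, 16, 17}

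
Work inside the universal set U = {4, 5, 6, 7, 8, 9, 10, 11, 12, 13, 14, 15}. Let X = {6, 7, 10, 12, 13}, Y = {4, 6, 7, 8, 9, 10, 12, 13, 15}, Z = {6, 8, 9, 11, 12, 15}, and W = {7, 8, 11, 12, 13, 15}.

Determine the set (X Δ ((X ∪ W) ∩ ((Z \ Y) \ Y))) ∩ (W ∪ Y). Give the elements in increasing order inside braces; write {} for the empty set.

{6, 7, 10, 11, 12, 13}

X ∪ W = {6, 7, 8, 10, 11, 12, 13, 15}
Z \ Y = {11}
(Z \ Y) \ Y = {11}
(X ∪ W) ∩ ((Z \ Y) \ Y) = {11}
X Δ ((X ∪ W) ∩ ((Z \ Y) \ Y)) = {6, 7, 10, 11, 12, 13}
W ∪ Y = {4, 6, 7, 8, 9, 10, 11, 12, 13, 15}
(X Δ ((X ∪ W) ∩ ((Z \ Y) \ Y))) ∩ (W ∪ Y) = {6, 7, 10, 11, 12, 13}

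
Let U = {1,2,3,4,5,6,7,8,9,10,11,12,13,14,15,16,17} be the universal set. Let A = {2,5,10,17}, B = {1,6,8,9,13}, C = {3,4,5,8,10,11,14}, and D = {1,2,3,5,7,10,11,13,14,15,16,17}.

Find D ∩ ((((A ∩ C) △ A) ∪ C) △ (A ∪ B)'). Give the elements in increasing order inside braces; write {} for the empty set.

A ∩ C = {5,10}
(A ∩ C) △ A = {2,17}
((A ∩ C) △ A) ∪ C = {2,3,4,5,8,10,11,14,17}
A ∪ B = {1,2,5,6,8,9,10,13,17}
(A ∪ B)' = {3,4,7,11,12,14,15,16}
(((A ∩ C) △ A) ∪ C) △ (A ∪ B)' = {2,5,7,8,10,12,15,16,17}
D ∩ ((((A ∩ C) △ A) ∪ C) △ (A ∪ B)') = {2,5,7,10,15,16,17}

{2,5,7,10,15,16,17}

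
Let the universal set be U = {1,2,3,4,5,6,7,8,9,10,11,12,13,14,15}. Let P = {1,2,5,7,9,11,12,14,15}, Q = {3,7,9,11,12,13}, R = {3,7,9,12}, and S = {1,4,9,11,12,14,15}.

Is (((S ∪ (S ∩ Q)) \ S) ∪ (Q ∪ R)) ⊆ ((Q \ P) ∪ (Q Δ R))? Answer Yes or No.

No

S ∩ Q = {9,11,12}
S ∪ (S ∩ Q) = {1,4,9,11,12,14,15}
(S ∪ (S ∩ Q)) \ S = {}
Q ∪ R = {3,7,9,11,12,13}
((S ∪ (S ∩ Q)) \ S) ∪ (Q ∪ R) = {3,7,9,11,12,13}
Q \ P = {3,13}
Q Δ R = {11,13}
(Q \ P) ∪ (Q Δ R) = {3,11,13}
7 ∈ ((S ∪ (S ∩ Q)) \ S) ∪ (Q ∪ R) but 7 ∉ (Q \ P) ∪ (Q Δ R), so the inclusion fails.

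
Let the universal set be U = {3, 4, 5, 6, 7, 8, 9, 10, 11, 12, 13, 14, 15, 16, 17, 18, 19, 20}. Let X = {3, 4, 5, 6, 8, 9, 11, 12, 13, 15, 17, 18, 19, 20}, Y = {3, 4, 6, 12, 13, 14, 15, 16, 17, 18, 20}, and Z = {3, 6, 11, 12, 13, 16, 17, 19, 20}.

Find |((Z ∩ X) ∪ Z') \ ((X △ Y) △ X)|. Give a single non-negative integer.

Z ∩ X = {3, 6, 11, 12, 13, 17, 19, 20}
Z' = {4, 5, 7, 8, 9, 10, 14, 15, 18}
(Z ∩ X) ∪ Z' = {3, 4, 5, 6, 7, 8, 9, 10, 11, 12, 13, 14, 15, 17, 18, 19, 20}
X △ Y = {5, 8, 9, 11, 14, 16, 19}
(X △ Y) △ X = {3, 4, 6, 12, 13, 14, 15, 16, 17, 18, 20}
((Z ∩ X) ∪ Z') \ ((X △ Y) △ X) = {5, 7, 8, 9, 10, 11, 19}
|((Z ∩ X) ∪ Z') \ ((X △ Y) △ X)| = 7

7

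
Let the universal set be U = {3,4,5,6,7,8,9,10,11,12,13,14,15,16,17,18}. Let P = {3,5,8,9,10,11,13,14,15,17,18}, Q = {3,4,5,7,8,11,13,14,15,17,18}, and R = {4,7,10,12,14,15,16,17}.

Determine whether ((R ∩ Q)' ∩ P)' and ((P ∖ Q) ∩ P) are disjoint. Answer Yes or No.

R ∩ Q = {4,7,14,15,17}
(R ∩ Q)' = {3,5,6,8,9,10,11,12,13,16,18}
(R ∩ Q)' ∩ P = {3,5,8,9,10,11,13,18}
((R ∩ Q)' ∩ P)' = {4,6,7,12,14,15,16,17}
P ∖ Q = {9,10}
(P ∖ Q) ∩ P = {9,10}
{4,6,7,12,14,15,16,17} and {9,10} share no elements.

Yes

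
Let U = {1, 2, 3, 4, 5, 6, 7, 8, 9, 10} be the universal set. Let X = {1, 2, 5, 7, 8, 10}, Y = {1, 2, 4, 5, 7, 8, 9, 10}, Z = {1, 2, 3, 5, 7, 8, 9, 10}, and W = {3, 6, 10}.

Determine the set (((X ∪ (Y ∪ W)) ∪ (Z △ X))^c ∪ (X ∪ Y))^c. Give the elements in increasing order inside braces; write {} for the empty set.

{3, 6}

Y ∪ W = {1, 2, 3, 4, 5, 6, 7, 8, 9, 10}
X ∪ (Y ∪ W) = {1, 2, 3, 4, 5, 6, 7, 8, 9, 10}
Z △ X = {3, 9}
(X ∪ (Y ∪ W)) ∪ (Z △ X) = {1, 2, 3, 4, 5, 6, 7, 8, 9, 10}
((X ∪ (Y ∪ W)) ∪ (Z △ X))^c = {}
X ∪ Y = {1, 2, 4, 5, 7, 8, 9, 10}
((X ∪ (Y ∪ W)) ∪ (Z △ X))^c ∪ (X ∪ Y) = {1, 2, 4, 5, 7, 8, 9, 10}
(((X ∪ (Y ∪ W)) ∪ (Z △ X))^c ∪ (X ∪ Y))^c = {3, 6}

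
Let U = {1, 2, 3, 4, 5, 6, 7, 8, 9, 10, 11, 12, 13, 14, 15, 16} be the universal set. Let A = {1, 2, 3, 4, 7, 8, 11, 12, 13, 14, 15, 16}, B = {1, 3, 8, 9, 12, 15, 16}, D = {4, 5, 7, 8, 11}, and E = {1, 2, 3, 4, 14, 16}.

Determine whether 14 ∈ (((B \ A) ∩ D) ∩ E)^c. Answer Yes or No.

Yes

14 ∉ B and 14 ∈ A, so 14 ∉ B \ A
14 ∉ (B \ A) and 14 ∉ D, so 14 ∉ (B \ A) ∩ D
14 ∉ ((B \ A) ∩ D) and 14 ∈ E, so 14 ∉ ((B \ A) ∩ D) ∩ E
14 ∈ (((B \ A) ∩ D) ∩ E)^c since 14 ∉ (((B \ A) ∩ D) ∩ E)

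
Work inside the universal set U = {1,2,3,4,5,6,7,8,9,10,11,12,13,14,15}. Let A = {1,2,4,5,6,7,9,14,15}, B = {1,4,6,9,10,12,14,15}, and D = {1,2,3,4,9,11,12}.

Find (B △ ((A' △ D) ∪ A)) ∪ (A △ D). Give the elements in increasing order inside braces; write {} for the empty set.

A' = {3,8,10,11,12,13}
A' △ D = {1,2,4,8,9,10,13}
(A' △ D) ∪ A = {1,2,4,5,6,7,8,9,10,13,14,15}
B △ ((A' △ D) ∪ A) = {2,5,7,8,12,13}
A △ D = {3,5,6,7,11,12,14,15}
(B △ ((A' △ D) ∪ A)) ∪ (A △ D) = {2,3,5,6,7,8,11,12,13,14,15}

{2,3,5,6,7,8,11,12,13,14,15}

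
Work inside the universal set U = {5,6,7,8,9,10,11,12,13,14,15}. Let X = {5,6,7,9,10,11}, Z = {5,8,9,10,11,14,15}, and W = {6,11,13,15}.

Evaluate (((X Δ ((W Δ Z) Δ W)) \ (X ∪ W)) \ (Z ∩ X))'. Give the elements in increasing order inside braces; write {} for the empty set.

{5,6,7,9,10,11,12,13,15}

W Δ Z = {5,6,8,9,10,13,14}
(W Δ Z) Δ W = {5,8,9,10,11,14,15}
X Δ ((W Δ Z) Δ W) = {6,7,8,14,15}
X ∪ W = {5,6,7,9,10,11,13,15}
(X Δ ((W Δ Z) Δ W)) \ (X ∪ W) = {8,14}
Z ∩ X = {5,9,10,11}
((X Δ ((W Δ Z) Δ W)) \ (X ∪ W)) \ (Z ∩ X) = {8,14}
(((X Δ ((W Δ Z) Δ W)) \ (X ∪ W)) \ (Z ∩ X))' = {5,6,7,9,10,11,12,13,15}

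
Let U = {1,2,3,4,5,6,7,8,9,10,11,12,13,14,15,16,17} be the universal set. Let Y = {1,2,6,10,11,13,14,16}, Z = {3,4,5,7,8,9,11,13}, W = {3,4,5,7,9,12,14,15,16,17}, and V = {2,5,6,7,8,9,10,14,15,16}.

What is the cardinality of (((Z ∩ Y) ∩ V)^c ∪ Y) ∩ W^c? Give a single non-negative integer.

7

Z ∩ Y = {11,13}
(Z ∩ Y) ∩ V = {}
((Z ∩ Y) ∩ V)^c = {1,2,3,4,5,6,7,8,9,10,11,12,13,14,15,16,17}
((Z ∩ Y) ∩ V)^c ∪ Y = {1,2,3,4,5,6,7,8,9,10,11,12,13,14,15,16,17}
W^c = {1,2,6,8,10,11,13}
(((Z ∩ Y) ∩ V)^c ∪ Y) ∩ W^c = {1,2,6,8,10,11,13}
|(((Z ∩ Y) ∩ V)^c ∪ Y) ∩ W^c| = 7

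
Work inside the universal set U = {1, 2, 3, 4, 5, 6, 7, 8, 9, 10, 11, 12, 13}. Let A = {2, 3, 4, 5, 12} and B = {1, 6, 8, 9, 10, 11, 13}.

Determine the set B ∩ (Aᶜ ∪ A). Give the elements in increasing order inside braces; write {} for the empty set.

{1, 6, 8, 9, 10, 11, 13}

Aᶜ = {1, 6, 7, 8, 9, 10, 11, 13}
Aᶜ ∪ A = {1, 2, 3, 4, 5, 6, 7, 8, 9, 10, 11, 12, 13}
B ∩ (Aᶜ ∪ A) = {1, 6, 8, 9, 10, 11, 13}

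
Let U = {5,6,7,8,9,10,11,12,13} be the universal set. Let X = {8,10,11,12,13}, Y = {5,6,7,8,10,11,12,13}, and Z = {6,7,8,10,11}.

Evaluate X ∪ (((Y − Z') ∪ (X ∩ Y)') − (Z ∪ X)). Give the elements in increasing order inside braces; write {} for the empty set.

Z' = {5,9,12,13}
Y − Z' = {6,7,8,10,11}
X ∩ Y = {8,10,11,12,13}
(X ∩ Y)' = {5,6,7,9}
(Y − Z') ∪ (X ∩ Y)' = {5,6,7,8,9,10,11}
Z ∪ X = {6,7,8,10,11,12,13}
((Y − Z') ∪ (X ∩ Y)') − (Z ∪ X) = {5,9}
X ∪ (((Y − Z') ∪ (X ∩ Y)') − (Z ∪ X)) = {5,8,9,10,11,12,13}

{5,8,9,10,11,12,13}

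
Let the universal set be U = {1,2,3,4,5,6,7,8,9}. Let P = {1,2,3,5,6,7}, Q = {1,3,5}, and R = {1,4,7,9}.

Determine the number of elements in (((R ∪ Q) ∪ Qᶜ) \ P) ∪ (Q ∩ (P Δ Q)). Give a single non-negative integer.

R ∪ Q = {1,3,4,5,7,9}
Qᶜ = {2,4,6,7,8,9}
(R ∪ Q) ∪ Qᶜ = {1,2,3,4,5,6,7,8,9}
((R ∪ Q) ∪ Qᶜ) \ P = {4,8,9}
P Δ Q = {2,6,7}
Q ∩ (P Δ Q) = {}
(((R ∪ Q) ∪ Qᶜ) \ P) ∪ (Q ∩ (P Δ Q)) = {4,8,9}
|(((R ∪ Q) ∪ Qᶜ) \ P) ∪ (Q ∩ (P Δ Q))| = 3

3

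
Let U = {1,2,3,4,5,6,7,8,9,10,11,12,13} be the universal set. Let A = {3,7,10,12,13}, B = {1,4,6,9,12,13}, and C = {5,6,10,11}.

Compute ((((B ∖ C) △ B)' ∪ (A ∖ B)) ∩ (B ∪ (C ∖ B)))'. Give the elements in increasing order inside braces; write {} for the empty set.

{2,3,6,7,8}

B ∖ C = {1,4,9,12,13}
(B ∖ C) △ B = {6}
((B ∖ C) △ B)' = {1,2,3,4,5,7,8,9,10,11,12,13}
A ∖ B = {3,7,10}
((B ∖ C) △ B)' ∪ (A ∖ B) = {1,2,3,4,5,7,8,9,10,11,12,13}
C ∖ B = {5,10,11}
B ∪ (C ∖ B) = {1,4,5,6,9,10,11,12,13}
(((B ∖ C) △ B)' ∪ (A ∖ B)) ∩ (B ∪ (C ∖ B)) = {1,4,5,9,10,11,12,13}
((((B ∖ C) △ B)' ∪ (A ∖ B)) ∩ (B ∪ (C ∖ B)))' = {2,3,6,7,8}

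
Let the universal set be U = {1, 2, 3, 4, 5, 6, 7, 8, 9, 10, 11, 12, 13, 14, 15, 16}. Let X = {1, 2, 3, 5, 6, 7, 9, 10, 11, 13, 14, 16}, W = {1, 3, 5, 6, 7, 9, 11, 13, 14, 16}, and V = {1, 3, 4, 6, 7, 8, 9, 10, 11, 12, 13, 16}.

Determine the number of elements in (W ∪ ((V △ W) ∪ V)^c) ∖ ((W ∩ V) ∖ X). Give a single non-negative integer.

V △ W = {4, 5, 8, 10, 12, 14}
(V △ W) ∪ V = {1, 3, 4, 5, 6, 7, 8, 9, 10, 11, 12, 13, 14, 16}
((V △ W) ∪ V)^c = {2, 15}
W ∪ ((V △ W) ∪ V)^c = {1, 2, 3, 5, 6, 7, 9, 11, 13, 14, 15, 16}
W ∩ V = {1, 3, 6, 7, 9, 11, 13, 16}
(W ∩ V) ∖ X = {}
(W ∪ ((V △ W) ∪ V)^c) ∖ ((W ∩ V) ∖ X) = {1, 2, 3, 5, 6, 7, 9, 11, 13, 14, 15, 16}
|(W ∪ ((V △ W) ∪ V)^c) ∖ ((W ∩ V) ∖ X)| = 12

12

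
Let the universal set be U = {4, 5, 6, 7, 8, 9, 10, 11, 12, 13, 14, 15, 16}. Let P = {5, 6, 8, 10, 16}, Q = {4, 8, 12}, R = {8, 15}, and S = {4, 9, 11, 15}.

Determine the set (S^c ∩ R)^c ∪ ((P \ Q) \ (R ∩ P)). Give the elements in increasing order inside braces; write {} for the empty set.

{4, 5, 6, 7, 9, 10, 11, 12, 13, 14, 15, 16}

S^c = {5, 6, 7, 8, 10, 12, 13, 14, 16}
S^c ∩ R = {8}
(S^c ∩ R)^c = {4, 5, 6, 7, 9, 10, 11, 12, 13, 14, 15, 16}
P \ Q = {5, 6, 10, 16}
R ∩ P = {8}
(P \ Q) \ (R ∩ P) = {5, 6, 10, 16}
(S^c ∩ R)^c ∪ ((P \ Q) \ (R ∩ P)) = {4, 5, 6, 7, 9, 10, 11, 12, 13, 14, 15, 16}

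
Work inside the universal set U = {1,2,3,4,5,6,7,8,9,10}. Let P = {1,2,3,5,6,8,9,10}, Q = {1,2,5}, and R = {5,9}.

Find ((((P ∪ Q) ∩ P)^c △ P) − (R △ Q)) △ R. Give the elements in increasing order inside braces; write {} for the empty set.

P ∪ Q = {1,2,3,5,6,8,9,10}
(P ∪ Q) ∩ P = {1,2,3,5,6,8,9,10}
((P ∪ Q) ∩ P)^c = {4,7}
((P ∪ Q) ∩ P)^c △ P = {1,2,3,4,5,6,7,8,9,10}
R △ Q = {1,2,9}
(((P ∪ Q) ∩ P)^c △ P) − (R △ Q) = {3,4,5,6,7,8,10}
((((P ∪ Q) ∩ P)^c △ P) − (R △ Q)) △ R = {3,4,6,7,8,9,10}

{3,4,6,7,8,9,10}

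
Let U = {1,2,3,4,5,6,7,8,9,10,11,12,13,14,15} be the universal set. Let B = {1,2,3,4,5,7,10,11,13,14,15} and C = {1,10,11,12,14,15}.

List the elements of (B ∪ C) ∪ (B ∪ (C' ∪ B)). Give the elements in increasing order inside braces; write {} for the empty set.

{1,2,3,4,5,6,7,8,9,10,11,12,13,14,15}

B ∪ C = {1,2,3,4,5,7,10,11,12,13,14,15}
C' = {2,3,4,5,6,7,8,9,13}
C' ∪ B = {1,2,3,4,5,6,7,8,9,10,11,13,14,15}
B ∪ (C' ∪ B) = {1,2,3,4,5,6,7,8,9,10,11,13,14,15}
(B ∪ C) ∪ (B ∪ (C' ∪ B)) = {1,2,3,4,5,6,7,8,9,10,11,12,13,14,15}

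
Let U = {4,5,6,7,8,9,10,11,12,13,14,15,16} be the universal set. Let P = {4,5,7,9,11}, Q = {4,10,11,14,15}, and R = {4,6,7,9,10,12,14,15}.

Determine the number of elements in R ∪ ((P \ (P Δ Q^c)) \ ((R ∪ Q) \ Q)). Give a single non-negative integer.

9

Q^c = {5,6,7,8,9,12,13,16}
P Δ Q^c = {4,6,8,11,12,13,16}
P \ (P Δ Q^c) = {5,7,9}
R ∪ Q = {4,6,7,9,10,11,12,14,15}
(R ∪ Q) \ Q = {6,7,9,12}
(P \ (P Δ Q^c)) \ ((R ∪ Q) \ Q) = {5}
R ∪ ((P \ (P Δ Q^c)) \ ((R ∪ Q) \ Q)) = {4,5,6,7,9,10,12,14,15}
|R ∪ ((P \ (P Δ Q^c)) \ ((R ∪ Q) \ Q))| = 9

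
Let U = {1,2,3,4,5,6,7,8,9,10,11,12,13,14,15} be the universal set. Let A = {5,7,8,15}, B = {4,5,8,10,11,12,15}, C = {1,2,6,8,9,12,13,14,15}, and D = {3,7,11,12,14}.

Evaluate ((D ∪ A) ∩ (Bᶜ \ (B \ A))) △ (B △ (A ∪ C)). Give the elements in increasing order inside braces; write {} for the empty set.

D ∪ A = {3,5,7,8,11,12,14,15}
Bᶜ = {1,2,3,6,7,9,13,14}
B \ A = {4,10,11,12}
Bᶜ \ (B \ A) = {1,2,3,6,7,9,13,14}
(D ∪ A) ∩ (Bᶜ \ (B \ A)) = {3,7,14}
A ∪ C = {1,2,5,6,7,8,9,12,13,14,15}
B △ (A ∪ C) = {1,2,4,6,7,9,10,11,13,14}
((D ∪ A) ∩ (Bᶜ \ (B \ A))) △ (B △ (A ∪ C)) = {1,2,3,4,6,9,10,11,13}

{1,2,3,4,6,9,10,11,13}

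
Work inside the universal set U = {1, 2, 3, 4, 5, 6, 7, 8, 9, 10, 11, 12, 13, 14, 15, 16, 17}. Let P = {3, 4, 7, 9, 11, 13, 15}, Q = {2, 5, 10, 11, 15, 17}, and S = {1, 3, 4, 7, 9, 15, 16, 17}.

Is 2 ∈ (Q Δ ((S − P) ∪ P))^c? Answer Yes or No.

2 ∉ S and 2 ∉ P, so 2 ∉ S − P
2 ∉ (S − P) and 2 ∉ P, so 2 ∉ (S − P) ∪ P
2 ∈ Q and 2 ∉ ((S − P) ∪ P), so 2 ∈ Q Δ ((S − P) ∪ P)
2 ∉ (Q Δ ((S − P) ∪ P))^c since 2 ∈ (Q Δ ((S − P) ∪ P))

No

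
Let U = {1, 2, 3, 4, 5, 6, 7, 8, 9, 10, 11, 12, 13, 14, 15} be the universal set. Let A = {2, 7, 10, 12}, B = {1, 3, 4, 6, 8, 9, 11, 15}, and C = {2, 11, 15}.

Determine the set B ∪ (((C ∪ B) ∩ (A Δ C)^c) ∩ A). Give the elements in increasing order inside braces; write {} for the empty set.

{1, 2, 3, 4, 6, 8, 9, 11, 15}

C ∪ B = {1, 2, 3, 4, 6, 8, 9, 11, 15}
A Δ C = {7, 10, 11, 12, 15}
(A Δ C)^c = {1, 2, 3, 4, 5, 6, 8, 9, 13, 14}
(C ∪ B) ∩ (A Δ C)^c = {1, 2, 3, 4, 6, 8, 9}
((C ∪ B) ∩ (A Δ C)^c) ∩ A = {2}
B ∪ (((C ∪ B) ∩ (A Δ C)^c) ∩ A) = {1, 2, 3, 4, 6, 8, 9, 11, 15}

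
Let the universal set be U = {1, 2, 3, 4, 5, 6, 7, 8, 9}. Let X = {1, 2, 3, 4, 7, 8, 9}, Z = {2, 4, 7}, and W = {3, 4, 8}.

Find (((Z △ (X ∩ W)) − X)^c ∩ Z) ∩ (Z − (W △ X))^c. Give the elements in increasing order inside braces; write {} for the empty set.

X ∩ W = {3, 4, 8}
Z △ (X ∩ W) = {2, 3, 7, 8}
(Z △ (X ∩ W)) − X = {}
((Z △ (X ∩ W)) − X)^c = {1, 2, 3, 4, 5, 6, 7, 8, 9}
((Z △ (X ∩ W)) − X)^c ∩ Z = {2, 4, 7}
W △ X = {1, 2, 7, 9}
Z − (W △ X) = {4}
(Z − (W △ X))^c = {1, 2, 3, 5, 6, 7, 8, 9}
(((Z △ (X ∩ W)) − X)^c ∩ Z) ∩ (Z − (W △ X))^c = {2, 7}

{2, 7}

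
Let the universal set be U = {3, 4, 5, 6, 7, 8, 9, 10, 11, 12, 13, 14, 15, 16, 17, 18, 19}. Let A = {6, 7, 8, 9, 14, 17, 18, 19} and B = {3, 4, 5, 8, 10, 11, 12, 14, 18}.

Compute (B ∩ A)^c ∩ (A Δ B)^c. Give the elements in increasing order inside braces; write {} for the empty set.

{13, 15, 16}

B ∩ A = {8, 14, 18}
(B ∩ A)^c = {3, 4, 5, 6, 7, 9, 10, 11, 12, 13, 15, 16, 17, 19}
A Δ B = {3, 4, 5, 6, 7, 9, 10, 11, 12, 17, 19}
(A Δ B)^c = {8, 13, 14, 15, 16, 18}
(B ∩ A)^c ∩ (A Δ B)^c = {13, 15, 16}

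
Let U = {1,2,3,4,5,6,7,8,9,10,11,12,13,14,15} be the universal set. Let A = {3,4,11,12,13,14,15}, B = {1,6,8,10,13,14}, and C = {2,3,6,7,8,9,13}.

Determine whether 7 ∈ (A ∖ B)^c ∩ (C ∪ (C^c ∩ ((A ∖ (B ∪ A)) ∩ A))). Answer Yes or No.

7 ∉ A and 7 ∉ B, so 7 ∉ A ∖ B
7 ∈ (A ∖ B)^c since 7 ∉ (A ∖ B)
7 ∈ C, so 7 ∉ C^c
7 ∉ B and 7 ∉ A, so 7 ∉ B ∪ A
7 ∉ A and 7 ∉ (B ∪ A), so 7 ∉ A ∖ (B ∪ A)
7 ∉ (A ∖ (B ∪ A)) and 7 ∉ A, so 7 ∉ (A ∖ (B ∪ A)) ∩ A
7 ∉ C^c and 7 ∉ ((A ∖ (B ∪ A)) ∩ A), so 7 ∉ C^c ∩ ((A ∖ (B ∪ A)) ∩ A)
7 ∈ C and 7 ∉ (C^c ∩ ((A ∖ (B ∪ A)) ∩ A)), so 7 ∈ C ∪ (C^c ∩ ((A ∖ (B ∪ A)) ∩ A))
7 ∈ (A ∖ B)^c and 7 ∈ (C ∪ (C^c ∩ ((A ∖ (B ∪ A)) ∩ A))), so 7 ∈ (A ∖ B)^c ∩ (C ∪ (C^c ∩ ((A ∖ (B ∪ A)) ∩ A)))

Yes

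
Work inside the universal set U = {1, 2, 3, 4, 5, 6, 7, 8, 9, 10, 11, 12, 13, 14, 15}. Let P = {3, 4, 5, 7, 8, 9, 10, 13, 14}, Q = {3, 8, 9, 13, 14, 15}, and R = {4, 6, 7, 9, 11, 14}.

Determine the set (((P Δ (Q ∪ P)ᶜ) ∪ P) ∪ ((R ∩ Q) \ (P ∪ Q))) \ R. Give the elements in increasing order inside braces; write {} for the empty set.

{1, 2, 3, 5, 8, 10, 12, 13}

Q ∪ P = {3, 4, 5, 7, 8, 9, 10, 13, 14, 15}
(Q ∪ P)ᶜ = {1, 2, 6, 11, 12}
P Δ (Q ∪ P)ᶜ = {1, 2, 3, 4, 5, 6, 7, 8, 9, 10, 11, 12, 13, 14}
(P Δ (Q ∪ P)ᶜ) ∪ P = {1, 2, 3, 4, 5, 6, 7, 8, 9, 10, 11, 12, 13, 14}
R ∩ Q = {9, 14}
P ∪ Q = {3, 4, 5, 7, 8, 9, 10, 13, 14, 15}
(R ∩ Q) \ (P ∪ Q) = {}
((P Δ (Q ∪ P)ᶜ) ∪ P) ∪ ((R ∩ Q) \ (P ∪ Q)) = {1, 2, 3, 4, 5, 6, 7, 8, 9, 10, 11, 12, 13, 14}
(((P Δ (Q ∪ P)ᶜ) ∪ P) ∪ ((R ∩ Q) \ (P ∪ Q))) \ R = {1, 2, 3, 5, 8, 10, 12, 13}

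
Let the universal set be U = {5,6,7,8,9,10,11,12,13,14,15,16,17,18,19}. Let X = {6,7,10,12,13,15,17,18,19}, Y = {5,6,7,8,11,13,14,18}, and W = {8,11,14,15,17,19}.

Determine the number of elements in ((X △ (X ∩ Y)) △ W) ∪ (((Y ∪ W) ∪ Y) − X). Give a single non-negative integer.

X ∩ Y = {6,7,13,18}
X △ (X ∩ Y) = {10,12,15,17,19}
(X △ (X ∩ Y)) △ W = {8,10,11,12,14}
Y ∪ W = {5,6,7,8,11,13,14,15,17,18,19}
(Y ∪ W) ∪ Y = {5,6,7,8,11,13,14,15,17,18,19}
((Y ∪ W) ∪ Y) − X = {5,8,11,14}
((X △ (X ∩ Y)) △ W) ∪ (((Y ∪ W) ∪ Y) − X) = {5,8,10,11,12,14}
|((X △ (X ∩ Y)) △ W) ∪ (((Y ∪ W) ∪ Y) − X)| = 6

6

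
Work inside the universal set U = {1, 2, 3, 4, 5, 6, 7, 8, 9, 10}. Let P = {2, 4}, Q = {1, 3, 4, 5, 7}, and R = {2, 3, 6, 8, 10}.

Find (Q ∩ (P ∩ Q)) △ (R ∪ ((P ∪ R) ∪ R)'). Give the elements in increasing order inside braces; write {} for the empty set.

P ∩ Q = {4}
Q ∩ (P ∩ Q) = {4}
P ∪ R = {2, 3, 4, 6, 8, 10}
(P ∪ R) ∪ R = {2, 3, 4, 6, 8, 10}
((P ∪ R) ∪ R)' = {1, 5, 7, 9}
R ∪ ((P ∪ R) ∪ R)' = {1, 2, 3, 5, 6, 7, 8, 9, 10}
(Q ∩ (P ∩ Q)) △ (R ∪ ((P ∪ R) ∪ R)') = {1, 2, 3, 4, 5, 6, 7, 8, 9, 10}

{1, 2, 3, 4, 5, 6, 7, 8, 9, 10}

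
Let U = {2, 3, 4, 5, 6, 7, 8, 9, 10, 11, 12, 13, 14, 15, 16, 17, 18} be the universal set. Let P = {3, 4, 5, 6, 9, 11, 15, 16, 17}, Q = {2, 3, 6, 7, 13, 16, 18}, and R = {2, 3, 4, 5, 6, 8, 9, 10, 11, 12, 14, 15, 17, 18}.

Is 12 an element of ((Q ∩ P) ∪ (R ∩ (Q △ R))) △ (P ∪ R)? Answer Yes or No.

12 ∉ Q and 12 ∉ P, so 12 ∉ Q ∩ P
12 ∉ Q and 12 ∈ R, so 12 ∈ Q △ R
12 ∈ R and 12 ∈ (Q △ R), so 12 ∈ R ∩ (Q △ R)
12 ∉ (Q ∩ P) and 12 ∈ (R ∩ (Q △ R)), so 12 ∈ (Q ∩ P) ∪ (R ∩ (Q △ R))
12 ∉ P and 12 ∈ R, so 12 ∈ P ∪ R
12 ∈ ((Q ∩ P) ∪ (R ∩ (Q △ R))) and 12 ∈ (P ∪ R), so 12 ∉ ((Q ∩ P) ∪ (R ∩ (Q △ R))) △ (P ∪ R)

No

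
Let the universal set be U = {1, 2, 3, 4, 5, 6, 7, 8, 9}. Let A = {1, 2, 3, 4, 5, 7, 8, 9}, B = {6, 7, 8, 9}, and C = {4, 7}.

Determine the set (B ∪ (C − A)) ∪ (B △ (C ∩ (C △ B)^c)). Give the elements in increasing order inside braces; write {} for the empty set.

C − A = {}
B ∪ (C − A) = {6, 7, 8, 9}
C △ B = {4, 6, 8, 9}
(C △ B)^c = {1, 2, 3, 5, 7}
C ∩ (C △ B)^c = {7}
B △ (C ∩ (C △ B)^c) = {6, 8, 9}
(B ∪ (C − A)) ∪ (B △ (C ∩ (C △ B)^c)) = {6, 7, 8, 9}

{6, 7, 8, 9}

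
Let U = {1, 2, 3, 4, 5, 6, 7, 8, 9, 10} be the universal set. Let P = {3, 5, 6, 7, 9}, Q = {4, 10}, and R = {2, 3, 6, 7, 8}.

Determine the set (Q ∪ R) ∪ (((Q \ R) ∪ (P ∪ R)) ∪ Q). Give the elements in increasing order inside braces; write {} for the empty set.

Q ∪ R = {2, 3, 4, 6, 7, 8, 10}
Q \ R = {4, 10}
P ∪ R = {2, 3, 5, 6, 7, 8, 9}
(Q \ R) ∪ (P ∪ R) = {2, 3, 4, 5, 6, 7, 8, 9, 10}
((Q \ R) ∪ (P ∪ R)) ∪ Q = {2, 3, 4, 5, 6, 7, 8, 9, 10}
(Q ∪ R) ∪ (((Q \ R) ∪ (P ∪ R)) ∪ Q) = {2, 3, 4, 5, 6, 7, 8, 9, 10}

{2, 3, 4, 5, 6, 7, 8, 9, 10}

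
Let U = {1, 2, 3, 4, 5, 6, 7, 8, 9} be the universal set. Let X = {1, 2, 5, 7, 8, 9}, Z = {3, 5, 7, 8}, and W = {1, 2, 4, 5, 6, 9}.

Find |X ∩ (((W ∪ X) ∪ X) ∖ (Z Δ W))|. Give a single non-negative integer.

W ∪ X = {1, 2, 4, 5, 6, 7, 8, 9}
(W ∪ X) ∪ X = {1, 2, 4, 5, 6, 7, 8, 9}
Z Δ W = {1, 2, 3, 4, 6, 7, 8, 9}
((W ∪ X) ∪ X) ∖ (Z Δ W) = {5}
X ∩ (((W ∪ X) ∪ X) ∖ (Z Δ W)) = {5}
|X ∩ (((W ∪ X) ∪ X) ∖ (Z Δ W))| = 1

1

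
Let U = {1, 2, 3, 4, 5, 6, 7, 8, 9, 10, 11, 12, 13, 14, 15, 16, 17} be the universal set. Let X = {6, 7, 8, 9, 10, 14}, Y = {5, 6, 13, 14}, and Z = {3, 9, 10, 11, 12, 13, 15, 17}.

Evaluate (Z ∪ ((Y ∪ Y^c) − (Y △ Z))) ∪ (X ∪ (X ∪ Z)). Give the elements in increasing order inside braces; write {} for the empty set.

Y^c = {1, 2, 3, 4, 7, 8, 9, 10, 11, 12, 15, 16, 17}
Y ∪ Y^c = {1, 2, 3, 4, 5, 6, 7, 8, 9, 10, 11, 12, 13, 14, 15, 16, 17}
Y △ Z = {3, 5, 6, 9, 10, 11, 12, 14, 15, 17}
(Y ∪ Y^c) − (Y △ Z) = {1, 2, 4, 7, 8, 13, 16}
Z ∪ ((Y ∪ Y^c) − (Y △ Z)) = {1, 2, 3, 4, 7, 8, 9, 10, 11, 12, 13, 15, 16, 17}
X ∪ Z = {3, 6, 7, 8, 9, 10, 11, 12, 13, 14, 15, 17}
X ∪ (X ∪ Z) = {3, 6, 7, 8, 9, 10, 11, 12, 13, 14, 15, 17}
(Z ∪ ((Y ∪ Y^c) − (Y △ Z))) ∪ (X ∪ (X ∪ Z)) = {1, 2, 3, 4, 6, 7, 8, 9, 10, 11, 12, 13, 14, 15, 16, 17}

{1, 2, 3, 4, 6, 7, 8, 9, 10, 11, 12, 13, 14, 15, 16, 17}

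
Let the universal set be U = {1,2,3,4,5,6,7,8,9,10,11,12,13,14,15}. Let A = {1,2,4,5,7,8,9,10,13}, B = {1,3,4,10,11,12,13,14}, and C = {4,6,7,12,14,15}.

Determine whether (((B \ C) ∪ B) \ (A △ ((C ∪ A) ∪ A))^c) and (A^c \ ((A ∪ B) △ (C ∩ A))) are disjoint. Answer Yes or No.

B \ C = {1,3,10,11,13}
(B \ C) ∪ B = {1,3,4,10,11,12,13,14}
C ∪ A = {1,2,4,5,6,7,8,9,10,12,13,14,15}
(C ∪ A) ∪ A = {1,2,4,5,6,7,8,9,10,12,13,14,15}
A △ ((C ∪ A) ∪ A) = {6,12,14,15}
(A △ ((C ∪ A) ∪ A))^c = {1,2,3,4,5,7,8,9,10,11,13}
((B \ C) ∪ B) \ (A △ ((C ∪ A) ∪ A))^c = {12,14}
A^c = {3,6,11,12,14,15}
A ∪ B = {1,2,3,4,5,7,8,9,10,11,12,13,14}
C ∩ A = {4,7}
(A ∪ B) △ (C ∩ A) = {1,2,3,5,8,9,10,11,12,13,14}
A^c \ ((A ∪ B) △ (C ∩ A)) = {6,15}
{12,14} and {6,15} share no elements.

Yes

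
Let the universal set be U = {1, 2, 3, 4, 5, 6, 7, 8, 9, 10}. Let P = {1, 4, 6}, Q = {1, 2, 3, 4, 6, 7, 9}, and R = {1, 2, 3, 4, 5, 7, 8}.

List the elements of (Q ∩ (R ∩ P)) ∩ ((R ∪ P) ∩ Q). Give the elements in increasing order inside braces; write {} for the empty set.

R ∩ P = {1, 4}
Q ∩ (R ∩ P) = {1, 4}
R ∪ P = {1, 2, 3, 4, 5, 6, 7, 8}
(R ∪ P) ∩ Q = {1, 2, 3, 4, 6, 7}
(Q ∩ (R ∩ P)) ∩ ((R ∪ P) ∩ Q) = {1, 4}

{1, 4}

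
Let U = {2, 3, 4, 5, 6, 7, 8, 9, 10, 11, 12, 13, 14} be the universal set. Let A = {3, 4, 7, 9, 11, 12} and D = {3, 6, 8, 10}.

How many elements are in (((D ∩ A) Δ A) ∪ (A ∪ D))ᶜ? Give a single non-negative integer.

4

D ∩ A = {3}
(D ∩ A) Δ A = {4, 7, 9, 11, 12}
A ∪ D = {3, 4, 6, 7, 8, 9, 10, 11, 12}
((D ∩ A) Δ A) ∪ (A ∪ D) = {3, 4, 6, 7, 8, 9, 10, 11, 12}
(((D ∩ A) Δ A) ∪ (A ∪ D))ᶜ = {2, 5, 13, 14}
|(((D ∩ A) Δ A) ∪ (A ∪ D))ᶜ| = 4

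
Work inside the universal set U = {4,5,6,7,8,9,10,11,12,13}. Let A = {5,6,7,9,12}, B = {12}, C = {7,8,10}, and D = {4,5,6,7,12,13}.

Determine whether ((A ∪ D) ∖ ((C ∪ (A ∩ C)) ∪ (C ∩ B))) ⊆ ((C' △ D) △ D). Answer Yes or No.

A ∪ D = {4,5,6,7,9,12,13}
A ∩ C = {7}
C ∪ (A ∩ C) = {7,8,10}
C ∩ B = {}
(C ∪ (A ∩ C)) ∪ (C ∩ B) = {7,8,10}
(A ∪ D) ∖ ((C ∪ (A ∩ C)) ∪ (C ∩ B)) = {4,5,6,9,12,13}
C' = {4,5,6,9,11,12,13}
C' △ D = {7,9,11}
(C' △ D) △ D = {4,5,6,9,11,12,13}
Every element of {4,5,6,9,12,13} is in {4,5,6,9,11,12,13}, so (A ∪ D) ∖ ((C ∪ (A ∩ C)) ∪ (C ∩ B)) ⊆ (C' △ D) △ D.

Yes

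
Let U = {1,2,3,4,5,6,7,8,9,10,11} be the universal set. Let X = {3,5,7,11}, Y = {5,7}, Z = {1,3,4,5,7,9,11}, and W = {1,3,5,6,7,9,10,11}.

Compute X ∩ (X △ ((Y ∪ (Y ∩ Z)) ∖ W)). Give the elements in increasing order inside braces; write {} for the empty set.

Y ∩ Z = {5,7}
Y ∪ (Y ∩ Z) = {5,7}
(Y ∪ (Y ∩ Z)) ∖ W = {}
X △ ((Y ∪ (Y ∩ Z)) ∖ W) = {3,5,7,11}
X ∩ (X △ ((Y ∪ (Y ∩ Z)) ∖ W)) = {3,5,7,11}

{3,5,7,11}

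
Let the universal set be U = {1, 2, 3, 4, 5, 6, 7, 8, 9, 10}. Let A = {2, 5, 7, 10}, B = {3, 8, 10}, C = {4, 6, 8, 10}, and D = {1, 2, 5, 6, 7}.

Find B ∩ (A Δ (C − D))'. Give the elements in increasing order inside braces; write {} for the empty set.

{3, 10}

C − D = {4, 8, 10}
A Δ (C − D) = {2, 4, 5, 7, 8}
(A Δ (C − D))' = {1, 3, 6, 9, 10}
B ∩ (A Δ (C − D))' = {3, 10}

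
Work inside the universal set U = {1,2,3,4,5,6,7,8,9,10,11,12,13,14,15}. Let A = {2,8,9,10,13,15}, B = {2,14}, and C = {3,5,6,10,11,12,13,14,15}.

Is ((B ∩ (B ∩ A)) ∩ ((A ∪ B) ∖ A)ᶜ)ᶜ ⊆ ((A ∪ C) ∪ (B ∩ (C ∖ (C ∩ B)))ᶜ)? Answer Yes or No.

Yes

B ∩ A = {2}
B ∩ (B ∩ A) = {2}
A ∪ B = {2,8,9,10,13,14,15}
(A ∪ B) ∖ A = {14}
((A ∪ B) ∖ A)ᶜ = {1,2,3,4,5,6,7,8,9,10,11,12,13,15}
(B ∩ (B ∩ A)) ∩ ((A ∪ B) ∖ A)ᶜ = {2}
((B ∩ (B ∩ A)) ∩ ((A ∪ B) ∖ A)ᶜ)ᶜ = {1,3,4,5,6,7,8,9,10,11,12,13,14,15}
A ∪ C = {2,3,5,6,8,9,10,11,12,13,14,15}
C ∩ B = {14}
C ∖ (C ∩ B) = {3,5,6,10,11,12,13,15}
B ∩ (C ∖ (C ∩ B)) = {}
(B ∩ (C ∖ (C ∩ B)))ᶜ = {1,2,3,4,5,6,7,8,9,10,11,12,13,14,15}
(A ∪ C) ∪ (B ∩ (C ∖ (C ∩ B)))ᶜ = {1,2,3,4,5,6,7,8,9,10,11,12,13,14,15}
Every element of {1,3,4,5,6,7,8,9,10,11,12,13,14,15} is in {1,2,3,4,5,6,7,8,9,10,11,12,13,14,15}, so ((B ∩ (B ∩ A)) ∩ ((A ∪ B) ∖ A)ᶜ)ᶜ ⊆ (A ∪ C) ∪ (B ∩ (C ∖ (C ∩ B)))ᶜ.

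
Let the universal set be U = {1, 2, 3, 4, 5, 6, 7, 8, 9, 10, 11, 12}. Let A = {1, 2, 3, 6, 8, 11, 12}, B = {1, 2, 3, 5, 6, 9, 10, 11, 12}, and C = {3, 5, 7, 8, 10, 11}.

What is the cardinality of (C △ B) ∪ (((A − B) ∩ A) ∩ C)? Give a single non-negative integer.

C △ B = {1, 2, 6, 7, 8, 9, 12}
A − B = {8}
(A − B) ∩ A = {8}
((A − B) ∩ A) ∩ C = {8}
(C △ B) ∪ (((A − B) ∩ A) ∩ C) = {1, 2, 6, 7, 8, 9, 12}
|(C △ B) ∪ (((A − B) ∩ A) ∩ C)| = 7

7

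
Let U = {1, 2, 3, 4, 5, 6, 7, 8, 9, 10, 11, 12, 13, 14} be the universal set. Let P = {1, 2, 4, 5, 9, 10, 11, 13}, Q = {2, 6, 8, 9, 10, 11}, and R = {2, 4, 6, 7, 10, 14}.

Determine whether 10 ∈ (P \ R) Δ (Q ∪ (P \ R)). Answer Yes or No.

Yes

10 ∈ P and 10 ∈ R, so 10 ∉ P \ R
10 ∈ P and 10 ∈ R, so 10 ∉ P \ R
10 ∈ Q and 10 ∉ (P \ R), so 10 ∈ Q ∪ (P \ R)
10 ∉ (P \ R) and 10 ∈ (Q ∪ (P \ R)), so 10 ∈ (P \ R) Δ (Q ∪ (P \ R))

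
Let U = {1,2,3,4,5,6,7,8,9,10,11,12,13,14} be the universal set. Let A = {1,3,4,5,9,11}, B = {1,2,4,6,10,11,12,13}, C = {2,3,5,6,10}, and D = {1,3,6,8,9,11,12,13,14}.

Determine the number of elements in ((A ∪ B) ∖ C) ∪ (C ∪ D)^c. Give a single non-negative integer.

7

A ∪ B = {1,2,3,4,5,6,9,10,11,12,13}
(A ∪ B) ∖ C = {1,4,9,11,12,13}
C ∪ D = {1,2,3,5,6,8,9,10,11,12,13,14}
(C ∪ D)^c = {4,7}
((A ∪ B) ∖ C) ∪ (C ∪ D)^c = {1,4,7,9,11,12,13}
|((A ∪ B) ∖ C) ∪ (C ∪ D)^c| = 7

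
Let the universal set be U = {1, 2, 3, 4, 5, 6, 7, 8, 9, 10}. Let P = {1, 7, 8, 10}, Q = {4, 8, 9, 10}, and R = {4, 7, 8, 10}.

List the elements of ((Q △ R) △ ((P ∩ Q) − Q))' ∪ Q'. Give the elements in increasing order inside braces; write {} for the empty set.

{1, 2, 3, 4, 5, 6, 7, 8, 10}

Q △ R = {7, 9}
P ∩ Q = {8, 10}
(P ∩ Q) − Q = {}
(Q △ R) △ ((P ∩ Q) − Q) = {7, 9}
((Q △ R) △ ((P ∩ Q) − Q))' = {1, 2, 3, 4, 5, 6, 8, 10}
Q' = {1, 2, 3, 5, 6, 7}
((Q △ R) △ ((P ∩ Q) − Q))' ∪ Q' = {1, 2, 3, 4, 5, 6, 7, 8, 10}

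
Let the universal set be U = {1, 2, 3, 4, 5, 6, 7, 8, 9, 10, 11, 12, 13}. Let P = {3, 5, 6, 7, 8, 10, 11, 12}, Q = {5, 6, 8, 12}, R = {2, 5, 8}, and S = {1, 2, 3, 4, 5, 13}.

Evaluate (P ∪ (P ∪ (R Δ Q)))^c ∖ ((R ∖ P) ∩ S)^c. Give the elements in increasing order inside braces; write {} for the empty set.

R Δ Q = {2, 6, 12}
P ∪ (R Δ Q) = {2, 3, 5, 6, 7, 8, 10, 11, 12}
P ∪ (P ∪ (R Δ Q)) = {2, 3, 5, 6, 7, 8, 10, 11, 12}
(P ∪ (P ∪ (R Δ Q)))^c = {1, 4, 9, 13}
R ∖ P = {2}
(R ∖ P) ∩ S = {2}
((R ∖ P) ∩ S)^c = {1, 3, 4, 5, 6, 7, 8, 9, 10, 11, 12, 13}
(P ∪ (P ∪ (R Δ Q)))^c ∖ ((R ∖ P) ∩ S)^c = {}

{}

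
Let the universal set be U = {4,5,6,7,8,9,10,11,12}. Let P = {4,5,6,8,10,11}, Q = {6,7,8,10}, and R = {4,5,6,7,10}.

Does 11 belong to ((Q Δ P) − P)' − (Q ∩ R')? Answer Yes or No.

11 ∉ Q and 11 ∈ P, so 11 ∈ Q Δ P
11 ∈ (Q Δ P) and 11 ∈ P, so 11 ∉ (Q Δ P) − P
11 ∈ ((Q Δ P) − P)' since 11 ∉ ((Q Δ P) − P)
11 ∉ R, so 11 ∈ R'
11 ∉ Q and 11 ∈ R', so 11 ∉ Q ∩ R'
11 ∈ ((Q Δ P) − P)' and 11 ∉ (Q ∩ R'), so 11 ∈ ((Q Δ P) − P)' − (Q ∩ R')

Yes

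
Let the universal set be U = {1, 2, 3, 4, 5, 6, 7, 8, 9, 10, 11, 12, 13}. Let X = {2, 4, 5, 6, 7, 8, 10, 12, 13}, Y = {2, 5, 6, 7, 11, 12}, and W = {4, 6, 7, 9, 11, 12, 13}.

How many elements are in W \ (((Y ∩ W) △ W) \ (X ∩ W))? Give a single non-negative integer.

6

Y ∩ W = {6, 7, 11, 12}
(Y ∩ W) △ W = {4, 9, 13}
X ∩ W = {4, 6, 7, 12, 13}
((Y ∩ W) △ W) \ (X ∩ W) = {9}
W \ (((Y ∩ W) △ W) \ (X ∩ W)) = {4, 6, 7, 11, 12, 13}
|W \ (((Y ∩ W) △ W) \ (X ∩ W))| = 6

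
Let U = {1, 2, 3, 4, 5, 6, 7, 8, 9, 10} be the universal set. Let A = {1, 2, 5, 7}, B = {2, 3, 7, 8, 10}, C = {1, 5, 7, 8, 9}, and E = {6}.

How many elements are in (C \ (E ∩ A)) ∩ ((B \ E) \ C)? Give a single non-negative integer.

E ∩ A = {}
C \ (E ∩ A) = {1, 5, 7, 8, 9}
B \ E = {2, 3, 7, 8, 10}
(B \ E) \ C = {2, 3, 10}
(C \ (E ∩ A)) ∩ ((B \ E) \ C) = {}
|(C \ (E ∩ A)) ∩ ((B \ E) \ C)| = 0

0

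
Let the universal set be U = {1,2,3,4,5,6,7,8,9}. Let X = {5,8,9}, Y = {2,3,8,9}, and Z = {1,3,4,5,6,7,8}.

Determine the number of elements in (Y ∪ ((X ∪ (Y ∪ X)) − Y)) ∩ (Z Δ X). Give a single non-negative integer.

2

Y ∪ X = {2,3,5,8,9}
X ∪ (Y ∪ X) = {2,3,5,8,9}
(X ∪ (Y ∪ X)) − Y = {5}
Y ∪ ((X ∪ (Y ∪ X)) − Y) = {2,3,5,8,9}
Z Δ X = {1,3,4,6,7,9}
(Y ∪ ((X ∪ (Y ∪ X)) − Y)) ∩ (Z Δ X) = {3,9}
|(Y ∪ ((X ∪ (Y ∪ X)) − Y)) ∩ (Z Δ X)| = 2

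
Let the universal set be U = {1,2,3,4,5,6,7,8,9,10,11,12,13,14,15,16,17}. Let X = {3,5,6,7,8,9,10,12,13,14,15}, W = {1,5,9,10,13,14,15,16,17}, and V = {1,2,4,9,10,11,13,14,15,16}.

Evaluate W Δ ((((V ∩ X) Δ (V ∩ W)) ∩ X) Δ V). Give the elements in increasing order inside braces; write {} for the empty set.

V ∩ X = {9,10,13,14,15}
V ∩ W = {1,9,10,13,14,15,16}
(V ∩ X) Δ (V ∩ W) = {1,16}
((V ∩ X) Δ (V ∩ W)) ∩ X = {}
(((V ∩ X) Δ (V ∩ W)) ∩ X) Δ V = {1,2,4,9,10,11,13,14,15,16}
W Δ ((((V ∩ X) Δ (V ∩ W)) ∩ X) Δ V) = {2,4,5,11,17}

{2,4,5,11,17}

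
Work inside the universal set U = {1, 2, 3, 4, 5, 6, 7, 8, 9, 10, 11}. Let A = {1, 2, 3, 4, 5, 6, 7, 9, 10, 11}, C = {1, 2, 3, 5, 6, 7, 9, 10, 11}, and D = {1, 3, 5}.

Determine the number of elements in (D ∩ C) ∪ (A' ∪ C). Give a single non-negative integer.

D ∩ C = {1, 3, 5}
A' = {8}
A' ∪ C = {1, 2, 3, 5, 6, 7, 8, 9, 10, 11}
(D ∩ C) ∪ (A' ∪ C) = {1, 2, 3, 5, 6, 7, 8, 9, 10, 11}
|(D ∩ C) ∪ (A' ∪ C)| = 10

10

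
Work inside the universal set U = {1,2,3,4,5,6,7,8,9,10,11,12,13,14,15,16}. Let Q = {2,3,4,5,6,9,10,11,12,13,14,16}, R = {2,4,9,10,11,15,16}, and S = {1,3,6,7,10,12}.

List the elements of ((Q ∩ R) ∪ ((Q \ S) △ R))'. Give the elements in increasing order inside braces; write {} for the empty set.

{1,3,6,7,8,12}

Q ∩ R = {2,4,9,10,11,16}
Q \ S = {2,4,5,9,11,13,14,16}
(Q \ S) △ R = {5,10,13,14,15}
(Q ∩ R) ∪ ((Q \ S) △ R) = {2,4,5,9,10,11,13,14,15,16}
((Q ∩ R) ∪ ((Q \ S) △ R))' = {1,3,6,7,8,12}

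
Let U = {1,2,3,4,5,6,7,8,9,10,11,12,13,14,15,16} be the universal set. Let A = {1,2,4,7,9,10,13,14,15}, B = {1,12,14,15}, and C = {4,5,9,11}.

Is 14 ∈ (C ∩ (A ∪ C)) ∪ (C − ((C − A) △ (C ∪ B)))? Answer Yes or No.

14 ∈ A and 14 ∉ C, so 14 ∈ A ∪ C
14 ∉ C and 14 ∈ (A ∪ C), so 14 ∉ C ∩ (A ∪ C)
14 ∉ C and 14 ∈ A, so 14 ∉ C − A
14 ∉ C and 14 ∈ B, so 14 ∈ C ∪ B
14 ∉ (C − A) and 14 ∈ (C ∪ B), so 14 ∈ (C − A) △ (C ∪ B)
14 ∉ C and 14 ∈ ((C − A) △ (C ∪ B)), so 14 ∉ C − ((C − A) △ (C ∪ B))
14 ∉ (C ∩ (A ∪ C)) and 14 ∉ (C − ((C − A) △ (C ∪ B))), so 14 ∉ (C ∩ (A ∪ C)) ∪ (C − ((C − A) △ (C ∪ B)))

No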